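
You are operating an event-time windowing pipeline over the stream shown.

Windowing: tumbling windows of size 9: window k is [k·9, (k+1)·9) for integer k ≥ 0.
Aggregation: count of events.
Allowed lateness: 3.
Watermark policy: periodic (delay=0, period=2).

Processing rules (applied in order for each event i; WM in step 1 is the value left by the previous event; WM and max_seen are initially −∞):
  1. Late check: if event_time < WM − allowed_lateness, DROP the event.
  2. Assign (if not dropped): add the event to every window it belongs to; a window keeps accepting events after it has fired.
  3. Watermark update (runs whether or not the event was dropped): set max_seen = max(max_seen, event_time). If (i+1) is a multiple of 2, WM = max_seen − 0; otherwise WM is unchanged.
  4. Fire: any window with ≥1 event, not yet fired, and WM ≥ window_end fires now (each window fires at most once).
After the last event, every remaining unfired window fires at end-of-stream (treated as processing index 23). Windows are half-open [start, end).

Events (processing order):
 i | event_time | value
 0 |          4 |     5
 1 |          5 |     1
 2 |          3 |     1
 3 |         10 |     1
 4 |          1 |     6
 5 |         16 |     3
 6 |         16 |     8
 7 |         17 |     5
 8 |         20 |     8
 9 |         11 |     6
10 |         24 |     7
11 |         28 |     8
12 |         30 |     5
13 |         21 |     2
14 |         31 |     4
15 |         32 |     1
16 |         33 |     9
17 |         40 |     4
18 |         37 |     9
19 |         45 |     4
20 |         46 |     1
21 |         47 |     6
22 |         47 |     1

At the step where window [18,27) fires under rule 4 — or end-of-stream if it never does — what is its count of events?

2

i=0 t=4 v=5: → [0,9); WM=−∞
i=1 t=5 v=1: → [0,9); WM=5
i=2 t=3 v=1: → [0,9); WM=5
i=3 t=10 v=1: → [9,18); WM=10; [0,9) fires=3
i=4 t=1 v=6: DROP (t<10-3); WM=10
i=5 t=16 v=3: → [9,18); WM=16
i=6 t=16 v=8: → [9,18); WM=16
i=7 t=17 v=5: → [9,18); WM=17
i=8 t=20 v=8: → [18,27); WM=17
i=9 t=11 v=6: DROP (t<17-3); WM=20; [9,18) fires=4
i=10 t=24 v=7: → [18,27); WM=20
i=11 t=28 v=8: → [27,36); WM=28; [18,27) fires=2
i=12 t=30 v=5: → [27,36); WM=28
i=13 t=21 v=2: DROP (t<28-3); WM=30
i=14 t=31 v=4: → [27,36); WM=30
i=15 t=32 v=1: → [27,36); WM=32
i=16 t=33 v=9: → [27,36); WM=32
i=17 t=40 v=4: → [36,45); WM=40; [27,36) fires=5
i=18 t=37 v=9: → [36,45); WM=40
i=19 t=45 v=4: → [45,54); WM=45; [36,45) fires=2
i=20 t=46 v=1: → [45,54); WM=45
i=21 t=47 v=6: → [45,54); WM=47
i=22 t=47 v=1: → [45,54); WM=47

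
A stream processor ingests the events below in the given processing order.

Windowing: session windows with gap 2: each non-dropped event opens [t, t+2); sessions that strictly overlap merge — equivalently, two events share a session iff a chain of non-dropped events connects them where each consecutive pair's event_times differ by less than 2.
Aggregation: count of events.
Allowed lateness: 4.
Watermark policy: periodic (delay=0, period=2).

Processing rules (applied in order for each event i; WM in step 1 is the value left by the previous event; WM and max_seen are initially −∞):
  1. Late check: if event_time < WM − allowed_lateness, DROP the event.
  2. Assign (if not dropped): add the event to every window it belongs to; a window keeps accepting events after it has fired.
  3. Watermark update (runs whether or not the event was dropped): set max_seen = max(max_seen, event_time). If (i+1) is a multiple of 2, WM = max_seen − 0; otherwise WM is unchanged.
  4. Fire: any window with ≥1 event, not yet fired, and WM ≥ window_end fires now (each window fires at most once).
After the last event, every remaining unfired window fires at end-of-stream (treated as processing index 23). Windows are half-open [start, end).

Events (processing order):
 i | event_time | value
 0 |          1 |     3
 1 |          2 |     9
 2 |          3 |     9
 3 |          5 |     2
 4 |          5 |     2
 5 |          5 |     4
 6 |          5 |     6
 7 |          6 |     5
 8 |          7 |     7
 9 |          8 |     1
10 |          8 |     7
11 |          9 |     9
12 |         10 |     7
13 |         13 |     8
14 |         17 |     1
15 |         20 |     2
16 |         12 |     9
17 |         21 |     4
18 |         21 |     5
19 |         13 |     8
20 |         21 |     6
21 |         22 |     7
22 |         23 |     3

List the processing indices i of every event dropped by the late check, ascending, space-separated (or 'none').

16 19

i=0 t=1 v=3: → [1,3); WM=−∞
i=1 t=2 v=9: → [1,4); WM=2
i=2 t=3 v=9: → [1,5); WM=2
i=3 t=5 v=2: → [5,7); WM=5
i=4 t=5 v=2: → [5,7); WM=5
i=5 t=5 v=4: → [5,7); WM=5
i=6 t=5 v=6: → [5,7); WM=5
i=7 t=6 v=5: → [5,8); WM=6
i=8 t=7 v=7: → [5,9); WM=6
i=9 t=8 v=1: → [5,10); WM=8
i=10 t=8 v=7: → [5,10); WM=8
i=11 t=9 v=9: → [5,11); WM=9
i=12 t=10 v=7: → [5,12); WM=9
i=13 t=13 v=8: → [13,15); WM=13
i=14 t=17 v=1: → [17,19); WM=13
i=15 t=20 v=2: → [20,22); WM=20
i=16 t=12 v=9: DROP (t<20-4); WM=20
i=17 t=21 v=4: → [20,23); WM=21
i=18 t=21 v=5: → [20,23); WM=21
i=19 t=13 v=8: DROP (t<21-4); WM=21
i=20 t=21 v=6: → [20,23); WM=21
i=21 t=22 v=7: → [20,24); WM=22
i=22 t=23 v=3: → [20,25); WM=22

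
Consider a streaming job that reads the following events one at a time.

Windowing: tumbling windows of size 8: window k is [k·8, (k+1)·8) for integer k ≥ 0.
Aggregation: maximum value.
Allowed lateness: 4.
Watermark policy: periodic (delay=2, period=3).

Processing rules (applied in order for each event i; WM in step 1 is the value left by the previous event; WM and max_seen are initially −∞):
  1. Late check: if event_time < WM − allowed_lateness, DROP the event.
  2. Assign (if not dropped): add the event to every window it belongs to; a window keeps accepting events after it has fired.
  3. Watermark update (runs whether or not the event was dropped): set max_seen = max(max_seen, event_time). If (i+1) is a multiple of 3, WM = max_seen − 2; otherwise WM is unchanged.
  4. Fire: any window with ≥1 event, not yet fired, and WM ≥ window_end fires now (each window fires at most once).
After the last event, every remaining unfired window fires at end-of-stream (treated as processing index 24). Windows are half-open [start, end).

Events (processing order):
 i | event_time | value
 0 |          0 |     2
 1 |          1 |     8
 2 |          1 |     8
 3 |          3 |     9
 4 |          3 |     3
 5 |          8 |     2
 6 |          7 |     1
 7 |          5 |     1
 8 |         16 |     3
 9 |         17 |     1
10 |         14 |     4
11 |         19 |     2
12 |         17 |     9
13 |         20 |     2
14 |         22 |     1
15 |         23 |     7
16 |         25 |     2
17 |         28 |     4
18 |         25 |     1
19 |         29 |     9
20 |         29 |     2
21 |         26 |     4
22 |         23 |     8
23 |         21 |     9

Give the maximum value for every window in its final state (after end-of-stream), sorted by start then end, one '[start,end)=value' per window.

i=0 t=0 v=2: → [0,8); WM=−∞
i=1 t=1 v=8: → [0,8); WM=−∞
i=2 t=1 v=8: → [0,8); WM=-1
i=3 t=3 v=9: → [0,8); WM=-1
i=4 t=3 v=3: → [0,8); WM=-1
i=5 t=8 v=2: → [8,16); WM=6
i=6 t=7 v=1: → [0,8); WM=6
i=7 t=5 v=1: → [0,8); WM=6
i=8 t=16 v=3: → [16,24); WM=14; [0,8) fires=9
i=9 t=17 v=1: → [16,24); WM=14
i=10 t=14 v=4: → [8,16); WM=14
i=11 t=19 v=2: → [16,24); WM=17; [8,16) fires=4
i=12 t=17 v=9: → [16,24); WM=17
i=13 t=20 v=2: → [16,24); WM=17
i=14 t=22 v=1: → [16,24); WM=20
i=15 t=23 v=7: → [16,24); WM=20
i=16 t=25 v=2: → [24,32); WM=20
i=17 t=28 v=4: → [24,32); WM=26; [16,24) fires=9
i=18 t=25 v=1: → [24,32); WM=26
i=19 t=29 v=9: → [24,32); WM=26
i=20 t=29 v=2: → [24,32); WM=27
i=21 t=26 v=4: → [24,32); WM=27
i=22 t=23 v=8: → [16,24); WM=27
i=23 t=21 v=9: DROP (t<27-4); WM=27

[0,8)=9 [8,16)=4 [16,24)=9 [24,32)=9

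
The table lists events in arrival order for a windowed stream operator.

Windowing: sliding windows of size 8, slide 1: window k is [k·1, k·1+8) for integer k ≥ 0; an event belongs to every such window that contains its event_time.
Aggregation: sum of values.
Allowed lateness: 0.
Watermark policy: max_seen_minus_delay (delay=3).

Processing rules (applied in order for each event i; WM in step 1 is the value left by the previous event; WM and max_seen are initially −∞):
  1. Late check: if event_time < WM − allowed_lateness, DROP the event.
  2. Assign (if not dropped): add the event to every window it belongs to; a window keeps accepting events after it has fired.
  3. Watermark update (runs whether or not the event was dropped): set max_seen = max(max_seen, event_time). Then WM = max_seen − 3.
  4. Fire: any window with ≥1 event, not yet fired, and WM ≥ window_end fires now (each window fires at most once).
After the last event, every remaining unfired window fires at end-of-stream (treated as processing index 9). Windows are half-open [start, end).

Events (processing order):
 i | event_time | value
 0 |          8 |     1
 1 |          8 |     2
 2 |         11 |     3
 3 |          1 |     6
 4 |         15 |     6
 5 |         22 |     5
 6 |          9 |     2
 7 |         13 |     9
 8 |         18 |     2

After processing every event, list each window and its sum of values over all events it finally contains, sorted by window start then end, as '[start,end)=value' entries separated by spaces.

i=0 t=8 v=1: → [8,16),[7,15),[6,14),[5,13),[4,12),[3,11),[2,10),[1,9); WM=5
i=1 t=8 v=2: → [8,16),[7,15),[6,14),[5,13),[4,12),[3,11),[2,10),[1,9); WM=5
i=2 t=11 v=3: → [11,19),[10,18),[9,17),[8,16),[7,15),[6,14),[5,13),[4,12); WM=8
i=3 t=1 v=6: DROP (t<8-0); WM=8
i=4 t=15 v=6: → [15,23),[14,22),[13,21),[12,20),[11,19),[10,18),[9,17),[8,16); WM=12; [1,9) fires=3 [2,10) fires=3 [3,11) fires=3 [4,12) fires=6
i=5 t=22 v=5: → [22,30),[21,29),[20,28),[19,27),[18,26),[17,25),[16,24),[15,23); WM=19; [5,13) fires=6 [6,14) fires=6 [7,15) fires=6 [8,16) fires=12 [9,17) fires=9 [10,18) fires=9 [11,19) fires=9
i=6 t=9 v=2: DROP (t<19-0); WM=19
i=7 t=13 v=9: DROP (t<19-0); WM=19
i=8 t=18 v=2: DROP (t<19-0); WM=19

[1,9)=3 [2,10)=3 [3,11)=3 [4,12)=6 [5,13)=6 [6,14)=6 [7,15)=6 [8,16)=12 [9,17)=9 [10,18)=9 [11,19)=9 [12,20)=6 [13,21)=6 [14,22)=6 [15,23)=11 [16,24)=5 [17,25)=5 [18,26)=5 [19,27)=5 [20,28)=5 [21,29)=5 [22,30)=5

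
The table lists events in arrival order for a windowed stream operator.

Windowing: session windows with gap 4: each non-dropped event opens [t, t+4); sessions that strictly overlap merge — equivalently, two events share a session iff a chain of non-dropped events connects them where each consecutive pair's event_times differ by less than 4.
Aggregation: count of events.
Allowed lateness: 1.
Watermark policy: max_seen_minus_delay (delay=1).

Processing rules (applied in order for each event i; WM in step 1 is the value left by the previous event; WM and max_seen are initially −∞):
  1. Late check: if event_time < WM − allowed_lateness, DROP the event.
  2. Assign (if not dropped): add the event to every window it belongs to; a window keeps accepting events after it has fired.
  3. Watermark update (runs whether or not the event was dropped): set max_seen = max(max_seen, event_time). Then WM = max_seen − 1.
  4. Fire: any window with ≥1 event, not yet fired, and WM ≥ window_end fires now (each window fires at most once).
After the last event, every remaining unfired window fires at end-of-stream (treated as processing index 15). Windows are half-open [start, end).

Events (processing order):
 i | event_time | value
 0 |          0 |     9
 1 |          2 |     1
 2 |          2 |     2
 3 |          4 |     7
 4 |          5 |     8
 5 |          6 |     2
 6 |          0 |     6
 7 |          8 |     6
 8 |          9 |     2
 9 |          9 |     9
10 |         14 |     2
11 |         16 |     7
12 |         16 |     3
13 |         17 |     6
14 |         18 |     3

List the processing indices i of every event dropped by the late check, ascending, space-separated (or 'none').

i=0 t=0 v=9: → [0,4); WM=-1
i=1 t=2 v=1: → [0,6); WM=1
i=2 t=2 v=2: → [0,6); WM=1
i=3 t=4 v=7: → [0,8); WM=3
i=4 t=5 v=8: → [0,9); WM=4
i=5 t=6 v=2: → [0,10); WM=5
i=6 t=0 v=6: DROP (t<5-1); WM=5
i=7 t=8 v=6: → [0,12); WM=7
i=8 t=9 v=2: → [0,13); WM=8
i=9 t=9 v=9: → [0,13); WM=8
i=10 t=14 v=2: → [14,18); WM=13
i=11 t=16 v=7: → [14,20); WM=15
i=12 t=16 v=3: → [14,20); WM=15
i=13 t=17 v=6: → [14,21); WM=16
i=14 t=18 v=3: → [14,22); WM=17

6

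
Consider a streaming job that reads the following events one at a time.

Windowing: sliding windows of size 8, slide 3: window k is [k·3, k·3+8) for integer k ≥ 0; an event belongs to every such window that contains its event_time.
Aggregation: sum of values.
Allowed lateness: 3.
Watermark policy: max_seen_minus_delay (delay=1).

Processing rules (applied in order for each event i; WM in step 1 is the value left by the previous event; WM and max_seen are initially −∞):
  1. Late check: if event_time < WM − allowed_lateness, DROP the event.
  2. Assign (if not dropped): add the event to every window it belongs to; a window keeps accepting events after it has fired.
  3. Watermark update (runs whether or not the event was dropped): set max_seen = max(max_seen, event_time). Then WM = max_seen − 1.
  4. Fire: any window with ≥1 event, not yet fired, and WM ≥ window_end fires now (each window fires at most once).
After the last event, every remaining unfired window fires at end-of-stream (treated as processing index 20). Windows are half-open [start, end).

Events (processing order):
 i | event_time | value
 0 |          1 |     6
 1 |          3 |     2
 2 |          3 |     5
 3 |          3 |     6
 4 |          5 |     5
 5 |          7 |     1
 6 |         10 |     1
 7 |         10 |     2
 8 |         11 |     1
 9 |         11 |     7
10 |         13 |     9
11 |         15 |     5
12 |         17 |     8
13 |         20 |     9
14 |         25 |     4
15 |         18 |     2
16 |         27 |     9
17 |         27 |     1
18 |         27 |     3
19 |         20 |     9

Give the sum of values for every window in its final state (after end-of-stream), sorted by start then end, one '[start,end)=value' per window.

[0,8)=25 [3,11)=22 [6,14)=21 [9,17)=25 [12,20)=22 [15,23)=22 [18,26)=13 [21,29)=17 [24,32)=17 [27,35)=13

i=0 t=1 v=6: → [0,8); WM=0
i=1 t=3 v=2: → [3,11),[0,8); WM=2
i=2 t=3 v=5: → [3,11),[0,8); WM=2
i=3 t=3 v=6: → [3,11),[0,8); WM=2
i=4 t=5 v=5: → [3,11),[0,8); WM=4
i=5 t=7 v=1: → [6,14),[3,11),[0,8); WM=6
i=6 t=10 v=1: → [9,17),[6,14),[3,11); WM=9; [0,8) fires=25
i=7 t=10 v=2: → [9,17),[6,14),[3,11); WM=9
i=8 t=11 v=1: → [9,17),[6,14); WM=10
i=9 t=11 v=7: → [9,17),[6,14); WM=10
i=10 t=13 v=9: → [12,20),[9,17),[6,14); WM=12; [3,11) fires=22
i=11 t=15 v=5: → [15,23),[12,20),[9,17); WM=14; [6,14) fires=21
i=12 t=17 v=8: → [15,23),[12,20); WM=16
i=13 t=20 v=9: → [18,26),[15,23); WM=19; [9,17) fires=25
i=14 t=25 v=4: → [24,32),[21,29),[18,26); WM=24; [12,20) fires=22 [15,23) fires=22
i=15 t=18 v=2: DROP (t<24-3); WM=24
i=16 t=27 v=9: → [27,35),[24,32),[21,29); WM=26; [18,26) fires=13
i=17 t=27 v=1: → [27,35),[24,32),[21,29); WM=26
i=18 t=27 v=3: → [27,35),[24,32),[21,29); WM=26
i=19 t=20 v=9: DROP (t<26-3); WM=26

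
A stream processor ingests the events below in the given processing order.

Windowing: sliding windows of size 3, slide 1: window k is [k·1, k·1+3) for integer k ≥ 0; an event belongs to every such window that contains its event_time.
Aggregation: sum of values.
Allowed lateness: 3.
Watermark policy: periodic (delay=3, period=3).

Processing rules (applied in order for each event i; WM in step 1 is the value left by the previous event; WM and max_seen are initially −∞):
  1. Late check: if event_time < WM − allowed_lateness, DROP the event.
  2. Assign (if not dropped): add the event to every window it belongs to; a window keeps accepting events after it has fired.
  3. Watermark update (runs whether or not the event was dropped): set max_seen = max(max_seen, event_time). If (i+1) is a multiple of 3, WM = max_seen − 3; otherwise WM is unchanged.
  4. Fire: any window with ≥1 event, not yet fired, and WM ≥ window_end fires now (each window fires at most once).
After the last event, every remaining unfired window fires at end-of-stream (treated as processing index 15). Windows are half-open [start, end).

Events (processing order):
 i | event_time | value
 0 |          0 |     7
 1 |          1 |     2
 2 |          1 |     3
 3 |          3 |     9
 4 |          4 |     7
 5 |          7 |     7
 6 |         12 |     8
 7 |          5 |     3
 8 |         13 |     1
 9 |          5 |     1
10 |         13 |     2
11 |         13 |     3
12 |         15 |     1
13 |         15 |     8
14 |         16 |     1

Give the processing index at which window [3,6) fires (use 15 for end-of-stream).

8

i=0 t=0 v=7: → [0,3); WM=−∞
i=1 t=1 v=2: → [1,4),[0,3); WM=−∞
i=2 t=1 v=3: → [1,4),[0,3); WM=-2
i=3 t=3 v=9: → [3,6),[2,5),[1,4); WM=-2
i=4 t=4 v=7: → [4,7),[3,6),[2,5); WM=-2
i=5 t=7 v=7: → [7,10),[6,9),[5,8); WM=4; [0,3) fires=12 [1,4) fires=14
i=6 t=12 v=8: → [12,15),[11,14),[10,13); WM=4
i=7 t=5 v=3: → [5,8),[4,7),[3,6); WM=4
i=8 t=13 v=1: → [13,16),[12,15),[11,14); WM=10; [2,5) fires=16 [3,6) fires=19 [4,7) fires=10 [5,8) fires=10 [6,9) fires=7 [7,10) fires=7
i=9 t=5 v=1: DROP (t<10-3); WM=10
i=10 t=13 v=2: → [13,16),[12,15),[11,14); WM=10
i=11 t=13 v=3: → [13,16),[12,15),[11,14); WM=10
i=12 t=15 v=1: → [15,18),[14,17),[13,16); WM=10
i=13 t=15 v=8: → [15,18),[14,17),[13,16); WM=10
i=14 t=16 v=1: → [16,19),[15,18),[14,17); WM=13; [10,13) fires=8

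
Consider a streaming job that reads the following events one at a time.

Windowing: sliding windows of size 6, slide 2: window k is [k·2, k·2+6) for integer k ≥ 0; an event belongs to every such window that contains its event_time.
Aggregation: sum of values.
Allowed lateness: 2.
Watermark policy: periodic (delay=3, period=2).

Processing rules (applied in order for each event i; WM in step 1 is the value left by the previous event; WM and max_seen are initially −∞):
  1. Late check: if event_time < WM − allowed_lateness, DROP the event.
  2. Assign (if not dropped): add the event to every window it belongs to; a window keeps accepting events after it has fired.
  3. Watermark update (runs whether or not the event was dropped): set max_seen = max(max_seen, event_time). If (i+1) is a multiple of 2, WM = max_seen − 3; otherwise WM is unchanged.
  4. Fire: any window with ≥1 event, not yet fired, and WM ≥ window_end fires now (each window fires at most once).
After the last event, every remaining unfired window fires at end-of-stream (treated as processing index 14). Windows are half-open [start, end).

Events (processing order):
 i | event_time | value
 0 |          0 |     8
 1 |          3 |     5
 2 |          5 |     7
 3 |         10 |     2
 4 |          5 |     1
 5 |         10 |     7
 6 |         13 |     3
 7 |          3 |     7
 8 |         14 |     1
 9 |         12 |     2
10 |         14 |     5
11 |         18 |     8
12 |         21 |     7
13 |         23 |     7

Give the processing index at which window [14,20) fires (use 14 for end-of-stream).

13

i=0 t=0 v=8: → [0,6); WM=−∞
i=1 t=3 v=5: → [2,8),[0,6); WM=0
i=2 t=5 v=7: → [4,10),[2,8),[0,6); WM=0
i=3 t=10 v=2: → [10,16),[8,14),[6,12); WM=7; [0,6) fires=20
i=4 t=5 v=1: → [4,10),[2,8),[0,6); WM=7
i=5 t=10 v=7: → [10,16),[8,14),[6,12); WM=7
i=6 t=13 v=3: → [12,18),[10,16),[8,14); WM=7
i=7 t=3 v=7: DROP (t<7-2); WM=10; [2,8) fires=13 [4,10) fires=8
i=8 t=14 v=1: → [14,20),[12,18),[10,16); WM=10
i=9 t=12 v=2: → [12,18),[10,16),[8,14); WM=11
i=10 t=14 v=5: → [14,20),[12,18),[10,16); WM=11
i=11 t=18 v=8: → [18,24),[16,22),[14,20); WM=15; [6,12) fires=9 [8,14) fires=14
i=12 t=21 v=7: → [20,26),[18,24),[16,22); WM=15
i=13 t=23 v=7: → [22,28),[20,26),[18,24); WM=20; [10,16) fires=20 [12,18) fires=11 [14,20) fires=14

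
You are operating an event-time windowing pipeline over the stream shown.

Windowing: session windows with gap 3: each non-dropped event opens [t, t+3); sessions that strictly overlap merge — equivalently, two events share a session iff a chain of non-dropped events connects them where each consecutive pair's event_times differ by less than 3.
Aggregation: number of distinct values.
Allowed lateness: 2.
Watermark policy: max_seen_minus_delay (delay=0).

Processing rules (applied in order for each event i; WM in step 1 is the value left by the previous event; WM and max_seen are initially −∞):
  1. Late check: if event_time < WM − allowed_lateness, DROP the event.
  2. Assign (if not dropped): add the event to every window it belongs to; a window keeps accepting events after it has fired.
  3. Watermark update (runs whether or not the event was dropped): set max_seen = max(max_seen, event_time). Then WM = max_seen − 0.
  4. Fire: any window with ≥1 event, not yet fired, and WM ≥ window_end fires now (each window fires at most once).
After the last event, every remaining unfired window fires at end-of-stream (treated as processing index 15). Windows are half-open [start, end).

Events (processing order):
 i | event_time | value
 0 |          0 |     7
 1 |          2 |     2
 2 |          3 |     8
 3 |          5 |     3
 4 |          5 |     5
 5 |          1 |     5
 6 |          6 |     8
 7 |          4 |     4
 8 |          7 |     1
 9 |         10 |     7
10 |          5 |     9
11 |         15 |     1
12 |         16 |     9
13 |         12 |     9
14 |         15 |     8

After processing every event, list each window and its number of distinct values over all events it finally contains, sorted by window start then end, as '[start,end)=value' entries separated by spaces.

[0,10)=7 [10,13)=1 [15,19)=3

i=0 t=0 v=7: → [0,3); WM=0
i=1 t=2 v=2: → [0,5); WM=2
i=2 t=3 v=8: → [0,6); WM=3
i=3 t=5 v=3: → [0,8); WM=5
i=4 t=5 v=5: → [0,8); WM=5
i=5 t=1 v=5: DROP (t<5-2); WM=5
i=6 t=6 v=8: → [0,9); WM=6
i=7 t=4 v=4: → [0,9); WM=6
i=8 t=7 v=1: → [0,10); WM=7
i=9 t=10 v=7: → [10,13); WM=10
i=10 t=5 v=9: DROP (t<10-2); WM=10
i=11 t=15 v=1: → [15,18); WM=15
i=12 t=16 v=9: → [15,19); WM=16
i=13 t=12 v=9: DROP (t<16-2); WM=16
i=14 t=15 v=8: → [15,19); WM=16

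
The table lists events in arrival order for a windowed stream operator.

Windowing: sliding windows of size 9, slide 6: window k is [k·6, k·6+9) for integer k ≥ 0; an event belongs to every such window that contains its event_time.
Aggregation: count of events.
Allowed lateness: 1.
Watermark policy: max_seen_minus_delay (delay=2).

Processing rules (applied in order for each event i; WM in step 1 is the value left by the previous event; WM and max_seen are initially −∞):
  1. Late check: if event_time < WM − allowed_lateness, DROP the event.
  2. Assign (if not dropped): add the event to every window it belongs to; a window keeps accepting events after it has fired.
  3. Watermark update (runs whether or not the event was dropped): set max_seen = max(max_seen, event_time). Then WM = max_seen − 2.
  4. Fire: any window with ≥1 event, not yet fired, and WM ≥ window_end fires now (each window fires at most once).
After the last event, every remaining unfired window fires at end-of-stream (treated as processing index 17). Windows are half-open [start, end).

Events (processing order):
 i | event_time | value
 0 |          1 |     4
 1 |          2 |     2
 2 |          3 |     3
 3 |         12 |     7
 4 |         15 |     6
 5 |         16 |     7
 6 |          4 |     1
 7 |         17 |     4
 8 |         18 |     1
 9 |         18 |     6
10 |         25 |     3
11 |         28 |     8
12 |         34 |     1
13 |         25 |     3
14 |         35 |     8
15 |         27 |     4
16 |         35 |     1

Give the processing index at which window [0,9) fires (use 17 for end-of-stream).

3

i=0 t=1 v=4: → [0,9); WM=-1
i=1 t=2 v=2: → [0,9); WM=0
i=2 t=3 v=3: → [0,9); WM=1
i=3 t=12 v=7: → [12,21),[6,15); WM=10; [0,9) fires=3
i=4 t=15 v=6: → [12,21); WM=13
i=5 t=16 v=7: → [12,21); WM=14
i=6 t=4 v=1: DROP (t<14-1); WM=14
i=7 t=17 v=4: → [12,21); WM=15; [6,15) fires=1
i=8 t=18 v=1: → [18,27),[12,21); WM=16
i=9 t=18 v=6: → [18,27),[12,21); WM=16
i=10 t=25 v=3: → [24,33),[18,27); WM=23; [12,21) fires=6
i=11 t=28 v=8: → [24,33); WM=26
i=12 t=34 v=1: → [30,39); WM=32; [18,27) fires=3
i=13 t=25 v=3: DROP (t<32-1); WM=32
i=14 t=35 v=8: → [30,39); WM=33; [24,33) fires=2
i=15 t=27 v=4: DROP (t<33-1); WM=33
i=16 t=35 v=1: → [30,39); WM=33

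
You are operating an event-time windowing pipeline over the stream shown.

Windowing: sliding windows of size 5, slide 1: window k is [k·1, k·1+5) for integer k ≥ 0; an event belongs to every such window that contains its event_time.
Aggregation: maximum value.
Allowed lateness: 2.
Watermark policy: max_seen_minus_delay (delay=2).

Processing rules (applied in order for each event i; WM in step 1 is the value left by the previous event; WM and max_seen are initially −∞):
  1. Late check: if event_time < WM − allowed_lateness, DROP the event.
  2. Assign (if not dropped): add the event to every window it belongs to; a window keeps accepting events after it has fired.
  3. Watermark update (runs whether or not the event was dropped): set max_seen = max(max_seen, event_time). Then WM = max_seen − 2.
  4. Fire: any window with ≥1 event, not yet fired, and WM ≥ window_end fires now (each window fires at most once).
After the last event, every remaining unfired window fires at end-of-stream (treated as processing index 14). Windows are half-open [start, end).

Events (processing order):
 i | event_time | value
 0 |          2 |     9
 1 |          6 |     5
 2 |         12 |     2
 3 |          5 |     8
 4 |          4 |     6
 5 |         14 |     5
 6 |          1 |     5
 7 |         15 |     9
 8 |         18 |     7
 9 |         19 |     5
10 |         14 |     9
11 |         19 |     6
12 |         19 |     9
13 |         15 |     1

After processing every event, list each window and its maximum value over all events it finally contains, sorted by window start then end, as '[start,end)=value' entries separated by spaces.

i=0 t=2 v=9: → [2,7),[1,6),[0,5); WM=0
i=1 t=6 v=5: → [6,11),[5,10),[4,9),[3,8),[2,7); WM=4
i=2 t=12 v=2: → [12,17),[11,16),[10,15),[9,14),[8,13); WM=10; [0,5) fires=9 [1,6) fires=9 [2,7) fires=9 [3,8) fires=5 [4,9) fires=5 [5,10) fires=5
i=3 t=5 v=8: DROP (t<10-2); WM=10
i=4 t=4 v=6: DROP (t<10-2); WM=10
i=5 t=14 v=5: → [14,19),[13,18),[12,17),[11,16),[10,15); WM=12; [6,11) fires=5
i=6 t=1 v=5: DROP (t<12-2); WM=12
i=7 t=15 v=9: → [15,20),[14,19),[13,18),[12,17),[11,16); WM=13; [8,13) fires=2
i=8 t=18 v=7: → [18,23),[17,22),[16,21),[15,20),[14,19); WM=16; [9,14) fires=2 [10,15) fires=5 [11,16) fires=9
i=9 t=19 v=5: → [19,24),[18,23),[17,22),[16,21),[15,20); WM=17; [12,17) fires=9
i=10 t=14 v=9: DROP (t<17-2); WM=17
i=11 t=19 v=6: → [19,24),[18,23),[17,22),[16,21),[15,20); WM=17
i=12 t=19 v=9: → [19,24),[18,23),[17,22),[16,21),[15,20); WM=17
i=13 t=15 v=1: → [15,20),[14,19),[13,18),[12,17),[11,16); WM=17

[0,5)=9 [1,6)=9 [2,7)=9 [3,8)=5 [4,9)=5 [5,10)=5 [6,11)=5 [8,13)=2 [9,14)=2 [10,15)=5 [11,16)=9 [12,17)=9 [13,18)=9 [14,19)=9 [15,20)=9 [16,21)=9 [17,22)=9 [18,23)=9 [19,24)=9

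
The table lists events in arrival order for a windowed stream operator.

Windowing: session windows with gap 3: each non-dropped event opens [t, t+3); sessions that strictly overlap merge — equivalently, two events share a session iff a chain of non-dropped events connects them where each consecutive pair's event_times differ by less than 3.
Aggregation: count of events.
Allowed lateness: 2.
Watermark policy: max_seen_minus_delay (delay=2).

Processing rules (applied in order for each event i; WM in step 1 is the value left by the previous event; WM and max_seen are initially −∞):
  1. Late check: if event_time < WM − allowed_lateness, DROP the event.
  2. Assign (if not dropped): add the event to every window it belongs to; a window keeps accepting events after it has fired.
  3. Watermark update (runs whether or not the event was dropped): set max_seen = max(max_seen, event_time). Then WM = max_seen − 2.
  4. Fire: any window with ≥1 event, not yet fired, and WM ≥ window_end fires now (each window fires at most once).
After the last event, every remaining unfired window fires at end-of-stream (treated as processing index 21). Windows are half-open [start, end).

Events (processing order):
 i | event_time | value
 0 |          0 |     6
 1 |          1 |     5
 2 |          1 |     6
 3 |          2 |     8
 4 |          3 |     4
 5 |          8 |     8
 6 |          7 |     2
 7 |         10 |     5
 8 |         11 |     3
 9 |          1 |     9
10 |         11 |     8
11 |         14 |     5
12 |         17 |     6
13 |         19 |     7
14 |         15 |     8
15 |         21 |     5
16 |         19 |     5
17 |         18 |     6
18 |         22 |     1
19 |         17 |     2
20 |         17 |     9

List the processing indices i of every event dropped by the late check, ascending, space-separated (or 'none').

9 19 20

i=0 t=0 v=6: → [0,3); WM=-2
i=1 t=1 v=5: → [0,4); WM=-1
i=2 t=1 v=6: → [0,4); WM=-1
i=3 t=2 v=8: → [0,5); WM=0
i=4 t=3 v=4: → [0,6); WM=1
i=5 t=8 v=8: → [8,11); WM=6
i=6 t=7 v=2: → [7,11); WM=6
i=7 t=10 v=5: → [7,13); WM=8
i=8 t=11 v=3: → [7,14); WM=9
i=9 t=1 v=9: DROP (t<9-2); WM=9
i=10 t=11 v=8: → [7,14); WM=9
i=11 t=14 v=5: → [14,17); WM=12
i=12 t=17 v=6: → [17,20); WM=15
i=13 t=19 v=7: → [17,22); WM=17
i=14 t=15 v=8: → [14,22); WM=17
i=15 t=21 v=5: → [14,24); WM=19
i=16 t=19 v=5: → [14,24); WM=19
i=17 t=18 v=6: → [14,24); WM=19
i=18 t=22 v=1: → [14,25); WM=20
i=19 t=17 v=2: DROP (t<20-2); WM=20
i=20 t=17 v=9: DROP (t<20-2); WM=20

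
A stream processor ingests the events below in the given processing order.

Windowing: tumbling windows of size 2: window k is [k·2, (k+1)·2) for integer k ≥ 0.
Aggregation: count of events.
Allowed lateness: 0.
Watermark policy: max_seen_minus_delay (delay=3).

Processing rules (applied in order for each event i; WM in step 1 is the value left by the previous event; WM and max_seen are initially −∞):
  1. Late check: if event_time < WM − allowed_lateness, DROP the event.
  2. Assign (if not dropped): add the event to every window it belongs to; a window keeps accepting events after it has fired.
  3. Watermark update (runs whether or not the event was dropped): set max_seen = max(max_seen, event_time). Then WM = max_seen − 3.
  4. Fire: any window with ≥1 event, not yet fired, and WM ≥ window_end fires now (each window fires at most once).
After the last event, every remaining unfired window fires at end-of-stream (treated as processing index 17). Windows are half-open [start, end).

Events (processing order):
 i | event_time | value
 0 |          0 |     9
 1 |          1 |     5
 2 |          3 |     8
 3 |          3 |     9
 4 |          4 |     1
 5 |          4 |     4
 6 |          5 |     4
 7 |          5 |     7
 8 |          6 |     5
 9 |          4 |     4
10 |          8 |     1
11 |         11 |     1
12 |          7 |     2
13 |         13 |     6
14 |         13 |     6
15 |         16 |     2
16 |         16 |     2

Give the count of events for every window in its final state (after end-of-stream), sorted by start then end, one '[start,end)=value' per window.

[0,2)=2 [2,4)=2 [4,6)=5 [6,8)=1 [8,10)=1 [10,12)=1 [12,14)=2 [16,18)=2

i=0 t=0 v=9: → [0,2); WM=-3
i=1 t=1 v=5: → [0,2); WM=-2
i=2 t=3 v=8: → [2,4); WM=0
i=3 t=3 v=9: → [2,4); WM=0
i=4 t=4 v=1: → [4,6); WM=1
i=5 t=4 v=4: → [4,6); WM=1
i=6 t=5 v=4: → [4,6); WM=2; [0,2) fires=2
i=7 t=5 v=7: → [4,6); WM=2
i=8 t=6 v=5: → [6,8); WM=3
i=9 t=4 v=4: → [4,6); WM=3
i=10 t=8 v=1: → [8,10); WM=5; [2,4) fires=2
i=11 t=11 v=1: → [10,12); WM=8; [4,6) fires=5 [6,8) fires=1
i=12 t=7 v=2: DROP (t<8-0); WM=8
i=13 t=13 v=6: → [12,14); WM=10; [8,10) fires=1
i=14 t=13 v=6: → [12,14); WM=10
i=15 t=16 v=2: → [16,18); WM=13; [10,12) fires=1
i=16 t=16 v=2: → [16,18); WM=13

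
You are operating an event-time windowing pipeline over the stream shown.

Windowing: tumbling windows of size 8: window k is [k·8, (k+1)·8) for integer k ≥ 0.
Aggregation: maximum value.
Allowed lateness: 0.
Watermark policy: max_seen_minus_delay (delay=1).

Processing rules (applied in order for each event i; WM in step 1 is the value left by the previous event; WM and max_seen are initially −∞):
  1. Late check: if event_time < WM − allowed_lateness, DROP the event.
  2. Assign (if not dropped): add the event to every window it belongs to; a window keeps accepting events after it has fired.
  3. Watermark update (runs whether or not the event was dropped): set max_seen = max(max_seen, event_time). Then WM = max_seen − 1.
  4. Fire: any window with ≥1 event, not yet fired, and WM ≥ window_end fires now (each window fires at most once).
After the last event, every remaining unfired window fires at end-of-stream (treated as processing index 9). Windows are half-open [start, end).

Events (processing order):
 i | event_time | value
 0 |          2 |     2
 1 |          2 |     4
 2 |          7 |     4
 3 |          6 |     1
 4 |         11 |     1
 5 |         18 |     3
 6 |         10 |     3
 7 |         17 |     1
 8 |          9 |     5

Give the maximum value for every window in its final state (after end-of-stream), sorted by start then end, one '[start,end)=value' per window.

[0,8)=4 [8,16)=1 [16,24)=3

i=0 t=2 v=2: → [0,8); WM=1
i=1 t=2 v=4: → [0,8); WM=1
i=2 t=7 v=4: → [0,8); WM=6
i=3 t=6 v=1: → [0,8); WM=6
i=4 t=11 v=1: → [8,16); WM=10; [0,8) fires=4
i=5 t=18 v=3: → [16,24); WM=17; [8,16) fires=1
i=6 t=10 v=3: DROP (t<17-0); WM=17
i=7 t=17 v=1: → [16,24); WM=17
i=8 t=9 v=5: DROP (t<17-0); WM=17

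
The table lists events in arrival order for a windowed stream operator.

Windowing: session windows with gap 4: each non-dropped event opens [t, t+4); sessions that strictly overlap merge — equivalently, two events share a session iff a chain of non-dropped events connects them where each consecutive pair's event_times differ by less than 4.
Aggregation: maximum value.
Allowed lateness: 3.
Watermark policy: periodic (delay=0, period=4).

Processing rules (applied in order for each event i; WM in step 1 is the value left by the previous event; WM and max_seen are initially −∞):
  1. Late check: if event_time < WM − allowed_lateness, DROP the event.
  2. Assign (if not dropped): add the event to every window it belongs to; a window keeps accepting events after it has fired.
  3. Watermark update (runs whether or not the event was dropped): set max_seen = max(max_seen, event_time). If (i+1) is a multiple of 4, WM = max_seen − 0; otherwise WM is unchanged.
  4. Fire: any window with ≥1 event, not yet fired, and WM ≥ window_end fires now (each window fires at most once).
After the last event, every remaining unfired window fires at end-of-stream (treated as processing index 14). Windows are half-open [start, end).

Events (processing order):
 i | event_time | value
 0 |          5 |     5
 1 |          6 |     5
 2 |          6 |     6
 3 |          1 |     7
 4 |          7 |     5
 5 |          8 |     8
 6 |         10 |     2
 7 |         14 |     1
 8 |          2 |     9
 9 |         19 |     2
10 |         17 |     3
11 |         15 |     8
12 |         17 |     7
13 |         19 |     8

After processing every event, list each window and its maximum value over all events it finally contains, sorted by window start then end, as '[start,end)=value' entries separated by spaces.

i=0 t=5 v=5: → [5,9); WM=−∞
i=1 t=6 v=5: → [5,10); WM=−∞
i=2 t=6 v=6: → [5,10); WM=−∞
i=3 t=1 v=7: → [1,5); WM=6
i=4 t=7 v=5: → [5,11); WM=6
i=5 t=8 v=8: → [5,12); WM=6
i=6 t=10 v=2: → [5,14); WM=6
i=7 t=14 v=1: → [14,18); WM=14
i=8 t=2 v=9: DROP (t<14-3); WM=14
i=9 t=19 v=2: → [19,23); WM=14
i=10 t=17 v=3: → [14,23); WM=14
i=11 t=15 v=8: → [14,23); WM=19
i=12 t=17 v=7: → [14,23); WM=19
i=13 t=19 v=8: → [14,23); WM=19

[1,5)=7 [5,14)=8 [14,23)=8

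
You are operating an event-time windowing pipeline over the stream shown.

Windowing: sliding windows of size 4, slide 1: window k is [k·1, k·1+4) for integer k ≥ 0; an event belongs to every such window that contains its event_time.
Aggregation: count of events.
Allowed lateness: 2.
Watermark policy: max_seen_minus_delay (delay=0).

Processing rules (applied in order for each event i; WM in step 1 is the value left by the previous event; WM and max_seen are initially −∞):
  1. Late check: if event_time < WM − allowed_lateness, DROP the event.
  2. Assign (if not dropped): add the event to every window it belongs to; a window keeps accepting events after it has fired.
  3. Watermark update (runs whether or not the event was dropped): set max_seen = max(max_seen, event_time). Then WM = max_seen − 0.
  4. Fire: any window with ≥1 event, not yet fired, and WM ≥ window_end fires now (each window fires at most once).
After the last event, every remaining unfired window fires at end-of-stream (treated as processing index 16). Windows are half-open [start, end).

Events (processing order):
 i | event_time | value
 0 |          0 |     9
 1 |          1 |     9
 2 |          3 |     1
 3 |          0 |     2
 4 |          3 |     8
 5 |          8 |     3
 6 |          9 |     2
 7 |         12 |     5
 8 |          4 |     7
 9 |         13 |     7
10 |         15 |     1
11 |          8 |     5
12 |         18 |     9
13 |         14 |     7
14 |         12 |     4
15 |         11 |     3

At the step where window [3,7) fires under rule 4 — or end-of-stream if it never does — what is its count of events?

2

i=0 t=0 v=9: → [0,4); WM=0
i=1 t=1 v=9: → [1,5),[0,4); WM=1
i=2 t=3 v=1: → [3,7),[2,6),[1,5),[0,4); WM=3
i=3 t=0 v=2: DROP (t<3-2); WM=3
i=4 t=3 v=8: → [3,7),[2,6),[1,5),[0,4); WM=3
i=5 t=8 v=3: → [8,12),[7,11),[6,10),[5,9); WM=8; [0,4) fires=4 [1,5) fires=3 [2,6) fires=2 [3,7) fires=2
i=6 t=9 v=2: → [9,13),[8,12),[7,11),[6,10); WM=9; [5,9) fires=1
i=7 t=12 v=5: → [12,16),[11,15),[10,14),[9,13); WM=12; [6,10) fires=2 [7,11) fires=2 [8,12) fires=2
i=8 t=4 v=7: DROP (t<12-2); WM=12
i=9 t=13 v=7: → [13,17),[12,16),[11,15),[10,14); WM=13; [9,13) fires=2
i=10 t=15 v=1: → [15,19),[14,18),[13,17),[12,16); WM=15; [10,14) fires=2 [11,15) fires=2
i=11 t=8 v=5: DROP (t<15-2); WM=15
i=12 t=18 v=9: → [18,22),[17,21),[16,20),[15,19); WM=18; [12,16) fires=3 [13,17) fires=2 [14,18) fires=1
i=13 t=14 v=7: DROP (t<18-2); WM=18
i=14 t=12 v=4: DROP (t<18-2); WM=18
i=15 t=11 v=3: DROP (t<18-2); WM=18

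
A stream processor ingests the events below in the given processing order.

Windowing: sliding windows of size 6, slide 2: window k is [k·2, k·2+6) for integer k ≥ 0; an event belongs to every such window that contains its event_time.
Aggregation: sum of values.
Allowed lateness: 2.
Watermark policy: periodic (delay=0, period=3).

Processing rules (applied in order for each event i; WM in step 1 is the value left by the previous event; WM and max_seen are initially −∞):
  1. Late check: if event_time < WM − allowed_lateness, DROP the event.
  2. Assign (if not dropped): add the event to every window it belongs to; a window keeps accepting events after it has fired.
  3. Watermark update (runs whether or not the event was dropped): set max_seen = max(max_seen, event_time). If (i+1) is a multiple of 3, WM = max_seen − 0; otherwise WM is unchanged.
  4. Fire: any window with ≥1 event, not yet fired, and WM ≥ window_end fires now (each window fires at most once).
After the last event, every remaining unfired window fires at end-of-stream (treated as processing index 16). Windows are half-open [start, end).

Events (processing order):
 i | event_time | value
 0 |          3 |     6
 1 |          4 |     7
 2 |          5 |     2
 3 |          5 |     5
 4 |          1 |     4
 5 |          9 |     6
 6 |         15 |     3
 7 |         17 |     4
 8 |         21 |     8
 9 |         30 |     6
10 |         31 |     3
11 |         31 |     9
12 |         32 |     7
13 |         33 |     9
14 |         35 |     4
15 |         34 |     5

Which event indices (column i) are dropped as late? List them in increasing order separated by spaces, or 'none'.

4

i=0 t=3 v=6: → [2,8),[0,6); WM=−∞
i=1 t=4 v=7: → [4,10),[2,8),[0,6); WM=−∞
i=2 t=5 v=2: → [4,10),[2,8),[0,6); WM=5
i=3 t=5 v=5: → [4,10),[2,8),[0,6); WM=5
i=4 t=1 v=4: DROP (t<5-2); WM=5
i=5 t=9 v=6: → [8,14),[6,12),[4,10); WM=9; [0,6) fires=20 [2,8) fires=20
i=6 t=15 v=3: → [14,20),[12,18),[10,16); WM=9
i=7 t=17 v=4: → [16,22),[14,20),[12,18); WM=9
i=8 t=21 v=8: → [20,26),[18,24),[16,22); WM=21; [4,10) fires=20 [6,12) fires=6 [8,14) fires=6 [10,16) fires=3 [12,18) fires=7 [14,20) fires=7
i=9 t=30 v=6: → [30,36),[28,34),[26,32); WM=21
i=10 t=31 v=3: → [30,36),[28,34),[26,32); WM=21
i=11 t=31 v=9: → [30,36),[28,34),[26,32); WM=31; [16,22) fires=12 [18,24) fires=8 [20,26) fires=8
i=12 t=32 v=7: → [32,38),[30,36),[28,34); WM=31
i=13 t=33 v=9: → [32,38),[30,36),[28,34); WM=31
i=14 t=35 v=4: → [34,40),[32,38),[30,36); WM=35; [26,32) fires=18 [28,34) fires=34
i=15 t=34 v=5: → [34,40),[32,38),[30,36); WM=35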